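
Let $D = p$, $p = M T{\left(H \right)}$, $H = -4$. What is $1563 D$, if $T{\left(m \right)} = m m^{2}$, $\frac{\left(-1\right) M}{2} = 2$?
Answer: $400128$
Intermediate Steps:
$M = -4$ ($M = \left(-2\right) 2 = -4$)
$T{\left(m \right)} = m^{3}$
$p = 256$ ($p = - 4 \left(-4\right)^{3} = \left(-4\right) \left(-64\right) = 256$)
$D = 256$
$1563 D = 1563 \cdot 256 = 400128$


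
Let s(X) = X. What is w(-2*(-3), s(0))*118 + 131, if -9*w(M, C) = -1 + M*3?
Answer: -827/9 ≈ -91.889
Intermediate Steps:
w(M, C) = 1/9 - M/3 (w(M, C) = -(-1 + M*3)/9 = -(-1 + 3*M)/9 = 1/9 - M/3)
w(-2*(-3), s(0))*118 + 131 = (1/9 - (-2)*(-3)/3)*118 + 131 = (1/9 - 1/3*6)*118 + 131 = (1/9 - 2)*118 + 131 = -17/9*118 + 131 = -2006/9 + 131 = -827/9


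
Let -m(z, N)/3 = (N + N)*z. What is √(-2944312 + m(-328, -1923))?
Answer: 2*I*√1682194 ≈ 2594.0*I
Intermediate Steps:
m(z, N) = -6*N*z (m(z, N) = -3*(N + N)*z = -3*2*N*z = -6*N*z)
√(-2944312 + m(-328, -1923)) = √(-2944312 - 6*(-1923)*(-328)) = √(-2944312 - 3784464) = √(-6728776) = 2*I*√1682194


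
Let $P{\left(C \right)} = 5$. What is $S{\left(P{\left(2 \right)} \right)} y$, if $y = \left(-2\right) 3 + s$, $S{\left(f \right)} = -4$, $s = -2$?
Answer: $32$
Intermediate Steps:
$y = -8$ ($y = \left(-2\right) 3 - 2 = -6 - 2 = -8$)
$S{\left(P{\left(2 \right)} \right)} y = \left(-4\right) \left(-8\right) = 32$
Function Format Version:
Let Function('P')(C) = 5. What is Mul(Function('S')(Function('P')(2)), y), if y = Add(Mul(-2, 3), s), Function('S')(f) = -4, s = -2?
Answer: 32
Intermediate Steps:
y = -8 (y = Add(Mul(-2, 3), -2) = Add(-6, -2) = -8)
Mul(Function('S')(Function('P')(2)), y) = Mul(-4, -8) = 32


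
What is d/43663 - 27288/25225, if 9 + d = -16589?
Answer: -1610160494/1101399175 ≈ -1.4619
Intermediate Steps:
d = -16598 (d = -9 - 16589 = -16598)
d/43663 - 27288/25225 = -16598/43663 - 27288/25225 = -1610160494/1101399175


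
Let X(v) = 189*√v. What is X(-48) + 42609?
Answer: 42609 + 756*I*√3 ≈ 42609.0 + 1309.4*I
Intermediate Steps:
X(-48) + 42609 = 189*√(-48) + 42609 = 189*(4*I*√3) + 42609 = 756*I*√3 + 42609 = 42609 + 756*I*√3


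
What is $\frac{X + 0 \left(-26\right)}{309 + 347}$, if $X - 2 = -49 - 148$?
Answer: $- \frac{195}{656} \approx -0.29726$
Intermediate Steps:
$X = -195$ ($X = 2 - 197 = -195$)
$\frac{X + 0 \left(-26\right)}{309 + 347} = \frac{-195 + 0 \left(-26\right)}{309 + 347} = \frac{-195 + 0}{656} = \left(-195\right) \frac{1}{656} = - \frac{195}{656}$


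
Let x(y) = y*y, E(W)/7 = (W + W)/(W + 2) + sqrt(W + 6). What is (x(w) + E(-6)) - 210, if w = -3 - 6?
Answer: -108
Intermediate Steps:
w = -9
E(W) = 7*sqrt(6 + W) + 14*W/(2 + W) (E(W) = 7*((W + W)/(W + 2) + sqrt(W + 6)) = 7*((2*W)/(2 + W) + sqrt(6 + W)) = 7*(2*W/(2 + W) + sqrt(6 + W)) = 7*(sqrt(6 + W) + 2*W/(2 + W)) = 7*sqrt(6 + W) + 14*W/(2 + W))
x(y) = y**2
(x(w) + E(-6)) - 210 = ((-9)**2 + 7*(2*(-6) + 2*sqrt(6 - 6) - 6*sqrt(6 - 6))/(2 - 6)) - 210 = (81 + 7*(-12 + 2*sqrt(0) - 6*sqrt(0))/(-4)) - 210 = (81 + 7*(-1/4)*(-12 + 2*0 - 6*0)) - 210 = (81 + 7*(-1/4)*(-12 + 0 + 0)) - 210 = (81 + 7*(-1/4)*(-12)) - 210 = (81 + 21) - 210 = 102 - 210 = -108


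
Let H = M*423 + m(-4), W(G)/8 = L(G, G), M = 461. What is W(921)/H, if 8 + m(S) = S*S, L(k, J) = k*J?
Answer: 6785928/195011 ≈ 34.798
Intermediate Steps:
L(k, J) = J*k
W(G) = 8*G**2 (W(G) = 8*(G*G) = 8*G**2)
m(S) = -8 + S**2 (m(S) = -8 + S*S = -8 + S**2)
H = 195011 (H = 461*423 + (-8 + (-4)**2) = 195003 + (-8 + 16) = 195003 + 8 = 195011)
W(921)/H = (8*921**2)/195011 = (8*848241)*(1/195011) = 6785928*(1/195011) = 6785928/195011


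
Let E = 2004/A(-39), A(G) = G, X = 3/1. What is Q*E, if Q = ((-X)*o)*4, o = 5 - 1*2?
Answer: 24048/13 ≈ 1849.8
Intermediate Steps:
o = 3 (o = 5 - 2 = 3)
X = 3 (X = 3*1 = 3)
E = -668/13 (E = 2004/(-39) = 2004*(-1/39) = -668/13 ≈ -51.385)
Q = -36 (Q = (-1*3*3)*4 = -3*3*4 = -9*4 = -36)
Q*E = -36*(-668/13) = 24048/13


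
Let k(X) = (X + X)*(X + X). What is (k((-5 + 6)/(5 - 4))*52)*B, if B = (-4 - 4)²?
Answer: 13312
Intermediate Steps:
B = 64 (B = (-8)² = 64)
k(X) = 4*X² (k(X) = (2*X)*(2*X) = 4*X²)
(k((-5 + 6)/(5 - 4))*52)*B = ((4*((-5 + 6)/(5 - 4))²)*52)*64 = ((4*(1/1)²)*52)*64 = ((4*(1*1)²)*52)*64 = ((4*1²)*52)*64 = ((4*1)*52)*64 = (4*52)*64 = 208*64 = 13312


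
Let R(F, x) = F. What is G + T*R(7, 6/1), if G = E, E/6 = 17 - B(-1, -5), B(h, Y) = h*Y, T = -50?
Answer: -278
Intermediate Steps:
B(h, Y) = Y*h
E = 72 (E = 6*(17 - (-5)*(-1)) = 6*(17 - 1*5) = 6*(17 - 5) = 6*12 = 72)
G = 72
G + T*R(7, 6/1) = 72 - 50*7 = 72 - 350 = -278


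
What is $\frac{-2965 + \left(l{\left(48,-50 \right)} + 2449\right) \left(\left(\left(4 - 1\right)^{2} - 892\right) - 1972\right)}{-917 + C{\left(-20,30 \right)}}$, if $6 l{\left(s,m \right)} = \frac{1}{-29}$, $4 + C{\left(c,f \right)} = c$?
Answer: $\frac{1217102785}{163734} \approx 7433.4$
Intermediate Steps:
$C{\left(c,f \right)} = -4 + c$
$l{\left(s,m \right)} = - \frac{1}{174}$ ($l{\left(s,m \right)} = \frac{1}{6 \left(-29\right)} = \frac{1}{6} \left(- \frac{1}{29}\right) = - \frac{1}{174}$)
$\frac{-2965 + \left(l{\left(48,-50 \right)} + 2449\right) \left(\left(\left(4 - 1\right)^{2} - 892\right) - 1972\right)}{-917 + C{\left(-20,30 \right)}} = \frac{-2965 + \left(- \frac{1}{174} + 2449\right) \left(\left(\left(4 - 1\right)^{2} - 892\right) - 1972\right)}{-917 - 24} = \frac{-2965 + \frac{426125 \left(\left(3^{2} - 892\right) - 1972\right)}{174}}{-917 - 24} = \frac{-2965 + \frac{426125 \left(\left(9 - 892\right) - 1972\right)}{174}}{-941} = \left(-2965 + \frac{426125 \left(-883 - 1972\right)}{174}\right) \left(- \frac{1}{941}\right) = \left(-2965 + \frac{426125}{174} \left(-2855\right)\right) \left(- \frac{1}{941}\right) = \left(-2965 - \frac{1216586875}{174}\right) \left(- \frac{1}{941}\right) = \left(- \frac{1217102785}{174}\right) \left(- \frac{1}{941}\right) = \frac{1217102785}{163734}$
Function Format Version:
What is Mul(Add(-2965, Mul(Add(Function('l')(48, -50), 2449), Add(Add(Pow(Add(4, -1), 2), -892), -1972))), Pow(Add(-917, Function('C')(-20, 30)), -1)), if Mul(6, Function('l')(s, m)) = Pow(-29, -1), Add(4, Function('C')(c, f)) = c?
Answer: Rational(1217102785, 163734) ≈ 7433.4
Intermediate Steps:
Function('C')(c, f) = Add(-4, c)
Function('l')(s, m) = Rational(-1, 174) (Function('l')(s, m) = Mul(Rational(1, 6), Pow(-29, -1)) = Mul(Rational(1, 6), Rational(-1, 29)) = Rational(-1, 174))
Mul(Add(-2965, Mul(Add(Function('l')(48, -50), 2449), Add(Add(Pow(Add(4, -1), 2), -892), -1972))), Pow(Add(-917, Function('C')(-20, 30)), -1)) = Mul(Add(-2965, Mul(Add(Rational(-1, 174), 2449), Add(Add(Pow(Add(4, -1), 2), -892), -1972))), Pow(Add(-917, Add(-4, -20)), -1)) = Mul(Add(-2965, Mul(Rational(426125, 174), Add(Add(Pow(3, 2), -892), -1972))), Pow(Add(-917, -24), -1)) = Mul(Add(-2965, Mul(Rational(426125, 174), Add(Add(9, -892), -1972))), Pow(-941, -1)) = Mul(Add(-2965, Mul(Rational(426125, 174), Add(-883, -1972))), Rational(-1, 941)) = Mul(Add(-2965, Mul(Rational(426125, 174), -2855)), Rational(-1, 941)) = Mul(Add(-2965, Rational(-1216586875, 174)), Rational(-1, 941)) = Mul(Rational(-1217102785, 174), Rational(-1, 941)) = Rational(1217102785, 163734)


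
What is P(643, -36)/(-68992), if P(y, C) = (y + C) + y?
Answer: -625/34496 ≈ -0.018118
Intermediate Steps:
P(y, C) = C + 2*y (P(y, C) = (C + y) + y = C + 2*y)
P(643, -36)/(-68992) = (-36 + 2*643)/(-68992) = (-36 + 1286)*(-1/68992) = 1250*(-1/68992) = -625/34496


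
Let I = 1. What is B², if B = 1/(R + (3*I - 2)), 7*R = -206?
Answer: 49/39601 ≈ 0.0012373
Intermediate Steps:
R = -206/7 (R = (⅐)*(-206) = -206/7 ≈ -29.429)
B = -7/199 (B = 1/(-206/7 + (3*1 - 2)) = 1/(-206/7 + (3 - 2)) = 1/(-206/7 + 1) = 1/(-199/7) = -7/199 ≈ -0.035176)
B² = (-7/199)² = 49/39601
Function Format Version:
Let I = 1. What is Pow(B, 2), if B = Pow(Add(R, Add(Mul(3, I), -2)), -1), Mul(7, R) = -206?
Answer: Rational(49, 39601) ≈ 0.0012373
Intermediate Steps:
R = Rational(-206, 7) (R = Mul(Rational(1, 7), -206) = Rational(-206, 7) ≈ -29.429)
B = Rational(-7, 199) (B = Pow(Add(Rational(-206, 7), Add(Mul(3, 1), -2)), -1) = Pow(Add(Rational(-206, 7), Add(3, -2)), -1) = Pow(Add(Rational(-206, 7), 1), -1) = Pow(Rational(-199, 7), -1) = Rational(-7, 199) ≈ -0.035176)
Pow(B, 2) = Pow(Rational(-7, 199), 2) = Rational(49, 39601)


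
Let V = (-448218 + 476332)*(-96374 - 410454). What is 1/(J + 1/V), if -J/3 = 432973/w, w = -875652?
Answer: 1039761034706632/1542353998364883 ≈ 0.67414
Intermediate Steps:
V = -14248962392 (V = 28114*(-506828) = -14248962392)
J = 432973/291884 (J = -1298919/(-875652) = -1298919*(-1)/875652 = -3*(-432973/875652) = 432973/291884 ≈ 1.4834)
1/(J + 1/V) = 1/(432973/291884 + 1/(-14248962392)) = 1/(432973/291884 - 1/14248962392) = 1/(1542353998364883/1039761034706632) = 1039761034706632/1542353998364883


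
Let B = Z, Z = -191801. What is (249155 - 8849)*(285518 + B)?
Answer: 22520757402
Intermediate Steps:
B = -191801
(249155 - 8849)*(285518 + B) = (249155 - 8849)*(285518 - 191801) = 240306*93717 = 22520757402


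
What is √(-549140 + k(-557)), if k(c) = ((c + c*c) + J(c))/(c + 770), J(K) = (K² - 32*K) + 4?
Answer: I*√24778087863/213 ≈ 739.02*I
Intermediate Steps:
J(K) = 4 + K² - 32*K
k(c) = (4 - 31*c + 2*c²)/(770 + c) (k(c) = ((c + c*c) + (4 + c² - 32*c))/(c + 770) = ((c + c²) + (4 + c² - 32*c))/(770 + c) = (4 - 31*c + 2*c²)/(770 + c))
√(-549140 + k(-557)) = √(-549140 + (4 - 31*(-557) + 2*(-557)²)/(770 - 557)) = √(-549140 + (4 + 17267 + 2*310249)/213) = √(-549140 + (4 + 17267 + 620498)/213) = √(-549140 + (1/213)*637769) = √(-549140 + 637769/213) = √(-116329051/213) = I*√24778087863/213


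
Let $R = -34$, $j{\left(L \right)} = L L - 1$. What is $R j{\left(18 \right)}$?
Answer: $-10982$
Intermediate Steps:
$j{\left(L \right)} = -1 + L^{2}$ ($j{\left(L \right)} = L^{2} - 1 = -1 + L^{2}$)
$R j{\left(18 \right)} = - 34 \left(-1 + 18^{2}\right) = - 34 \left(-1 + 324\right) = \left(-34\right) 323 = -10982$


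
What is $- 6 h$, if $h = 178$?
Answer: $-1068$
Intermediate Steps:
$- 6 h = \left(-6\right) 178 = -1068$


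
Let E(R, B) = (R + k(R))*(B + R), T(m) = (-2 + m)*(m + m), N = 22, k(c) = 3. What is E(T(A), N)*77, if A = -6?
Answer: 899514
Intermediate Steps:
T(m) = 2*m*(-2 + m) (T(m) = (-2 + m)*(2*m) = 2*m*(-2 + m))
E(R, B) = (3 + R)*(B + R) (E(R, B) = (R + 3)*(B + R) = (3 + R)*(B + R))
E(T(A), N)*77 = ((2*(-6)*(-2 - 6))² + 3*22 + 3*(2*(-6)*(-2 - 6)) + 22*(2*(-6)*(-2 - 6)))*77 = ((2*(-6)*(-8))² + 66 + 3*(2*(-6)*(-8)) + 22*(2*(-6)*(-8)))*77 = (96² + 66 + 3*96 + 22*96)*77 = (9216 + 66 + 288 + 2112)*77 = 11682*77 = 899514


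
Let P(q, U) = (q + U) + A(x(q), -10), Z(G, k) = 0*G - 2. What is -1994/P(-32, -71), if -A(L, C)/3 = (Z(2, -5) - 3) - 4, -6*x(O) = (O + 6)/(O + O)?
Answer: 997/38 ≈ 26.237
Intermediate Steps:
Z(G, k) = -2 (Z(G, k) = 0 - 2 = -2)
x(O) = -(6 + O)/(12*O) (x(O) = -(O + 6)/(6*(O + O)) = -(6 + O)/(6*(2*O)) = -(6 + O)*1/(2*O)/6 = -(6 + O)/(12*O))
A(L, C) = 27 (A(L, C) = -3*((-2 - 3) - 4) = -3*(-5 - 4) = -3*(-9) = 27)
P(q, U) = 27 + U + q (P(q, U) = (q + U) + 27 = (U + q) + 27 = 27 + U + q)
-1994/P(-32, -71) = -1994/(27 - 71 - 32) = -1994/(-76) = -1994*(-1/76) = 997/38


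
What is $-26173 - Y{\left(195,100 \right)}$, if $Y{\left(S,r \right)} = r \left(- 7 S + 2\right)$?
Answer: $110127$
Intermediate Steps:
$Y{\left(S,r \right)} = r \left(2 - 7 S\right)$
$-26173 - Y{\left(195,100 \right)} = -26173 - 100 \left(2 - 1365\right) = -26173 - 100 \left(-1363\right) = -26173 - -136300 = -26173 + 136300 = 110127$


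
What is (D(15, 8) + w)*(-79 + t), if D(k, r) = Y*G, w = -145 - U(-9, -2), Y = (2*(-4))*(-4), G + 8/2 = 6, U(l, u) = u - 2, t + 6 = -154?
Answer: 18403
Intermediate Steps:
t = -160 (t = -6 - 154 = -160)
U(l, u) = -2 + u
G = 2 (G = -4 + 6 = 2)
Y = 32 (Y = -8*(-4) = 32)
w = -141 (w = -145 - (-2 - 2) = -145 - 1*(-4) = -145 + 4 = -141)
D(k, r) = 64 (D(k, r) = 32*2 = 64)
(D(15, 8) + w)*(-79 + t) = (64 - 141)*(-79 - 160) = -77*(-239) = 18403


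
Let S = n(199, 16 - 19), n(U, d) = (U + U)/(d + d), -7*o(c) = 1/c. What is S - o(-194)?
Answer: -270245/4074 ≈ -66.334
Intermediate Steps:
o(c) = -1/(7*c)
n(U, d) = U/d (n(U, d) = (2*U)/((2*d)) = (2*U)*(1/(2*d)) = U/d)
S = -199/3 (S = 199/(16 - 19) = 199/(-3) = 199*(-1/3) = -199/3 ≈ -66.333)
S - o(-194) = -199/3 - (-1)/(7*(-194)) = -199/3 - (-1)*(-1)/(7*194) = -199/3 - 1*1/1358 = -199/3 - 1/1358 = -270245/4074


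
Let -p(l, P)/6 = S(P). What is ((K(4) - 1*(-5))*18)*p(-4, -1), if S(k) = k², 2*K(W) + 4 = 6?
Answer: -648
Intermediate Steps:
K(W) = 1 (K(W) = -2 + (½)*6 = -2 + 3 = 1)
p(l, P) = -6*P²
((K(4) - 1*(-5))*18)*p(-4, -1) = ((1 - 1*(-5))*18)*(-6*(-1)²) = ((1 + 5)*18)*(-6*1) = (6*18)*(-6) = 108*(-6) = -648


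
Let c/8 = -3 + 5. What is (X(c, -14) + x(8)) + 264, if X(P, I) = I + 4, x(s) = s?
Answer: 262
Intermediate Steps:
c = 16 (c = 8*(-3 + 5) = 8*2 = 16)
X(P, I) = 4 + I
(X(c, -14) + x(8)) + 264 = ((4 - 14) + 8) + 264 = (-10 + 8) + 264 = -2 + 264 = 262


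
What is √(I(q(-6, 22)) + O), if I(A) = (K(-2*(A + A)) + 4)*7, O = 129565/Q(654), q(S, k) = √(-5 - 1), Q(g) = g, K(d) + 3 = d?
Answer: √(87729522 - 11976048*I*√6)/654 ≈ 14.515 - 2.3625*I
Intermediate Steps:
K(d) = -3 + d
q(S, k) = I*√6 (q(S, k) = √(-6) = I*√6)
O = 129565/654 ≈ 198.11
I(A) = 7 - 28*A (I(A) = ((-3 - 2*(A + A)) + 4)*7 = ((-3 - 4*A) + 4)*7 = (1 - 4*A)*7 = 7 - 28*A)
√(I(q(-6, 22)) + O) = √((7 - 28*I*√6) + 129565/654) = √(134143/654 - 28*I*√6)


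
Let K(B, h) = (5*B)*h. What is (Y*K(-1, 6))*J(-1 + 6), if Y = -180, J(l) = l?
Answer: 27000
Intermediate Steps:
K(B, h) = 5*B*h
(Y*K(-1, 6))*J(-1 + 6) = (-900*(-1)*6)*(-1 + 6) = -180*(-30)*5 = 5400*5 = 27000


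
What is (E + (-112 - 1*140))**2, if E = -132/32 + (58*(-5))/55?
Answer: 529138009/7744 ≈ 68329.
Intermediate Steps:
E = -827/88 (E = -132*1/32 - 290*1/55 = -33/8 - 58/11 = -827/88 ≈ -9.3977)
(E + (-112 - 1*140))**2 = (-827/88 + (-112 - 1*140))**2 = (-827/88 + (-112 - 140))**2 = (-827/88 - 252)**2 = (-23003/88)**2 = 529138009/7744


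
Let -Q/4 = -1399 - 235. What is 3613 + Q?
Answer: 10149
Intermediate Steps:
Q = 6536 (Q = -4*(-1399 - 235) = -4*(-1634) = 6536)
3613 + Q = 3613 + 6536 = 10149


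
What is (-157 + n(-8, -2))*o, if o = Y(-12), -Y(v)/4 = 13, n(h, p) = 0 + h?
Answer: 8580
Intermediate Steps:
n(h, p) = h
Y(v) = -52 (Y(v) = -4*13 = -52)
o = -52
(-157 + n(-8, -2))*o = (-157 - 8)*(-52) = -165*(-52) = 8580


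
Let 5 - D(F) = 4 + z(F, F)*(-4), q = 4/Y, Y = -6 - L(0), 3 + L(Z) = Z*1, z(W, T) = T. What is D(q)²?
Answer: 169/9 ≈ 18.778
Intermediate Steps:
L(Z) = -3 + Z (L(Z) = -3 + Z*1 = -3 + Z)
Y = -3 (Y = -6 - (-3 + 0) = -6 - 1*(-3) = -6 + 3 = -3)
q = -4/3 (q = 4/(-3) = 4*(-⅓) = -4/3 ≈ -1.3333)
D(F) = 1 + 4*F (D(F) = 5 - (4 + F*(-4)) = 5 - (4 - 4*F) = 5 + (-4 + 4*F) = 1 + 4*F)
D(q)² = (1 + 4*(-4/3))² = (1 - 16/3)² = (-13/3)² = 169/9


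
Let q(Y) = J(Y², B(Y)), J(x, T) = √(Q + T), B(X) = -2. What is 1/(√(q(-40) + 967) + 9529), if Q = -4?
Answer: 1/(9529 + √(967 + I*√6)) ≈ 0.0001046 - 4.0e-10*I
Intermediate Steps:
J(x, T) = √(-4 + T)
q(Y) = I*√6 (q(Y) = √(-4 - 2) = √(-6) = I*√6)
1/(√(q(-40) + 967) + 9529) = 1/(√(I*√6 + 967) + 9529) = 1/(√(967 + I*√6) + 9529) = 1/(9529 + √(967 + I*√6))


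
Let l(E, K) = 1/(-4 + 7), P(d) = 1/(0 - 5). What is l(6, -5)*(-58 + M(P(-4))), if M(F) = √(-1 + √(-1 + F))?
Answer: -58/3 + √(-25 + 5*I*√30)/15 ≈ -19.169 + 0.37143*I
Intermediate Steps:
P(d) = -⅕ (P(d) = 1/(-5) = -⅕)
l(E, K) = ⅓ (l(E, K) = 1/3 = ⅓)
l(6, -5)*(-58 + M(P(-4))) = (-58 + √(-1 + √(-1 - ⅕)))/3 = (-58 + √(-1 + √(-6/5)))/3 = (-58 + √(-1 + I*√30/5))/3 = -58/3 + √(-1 + I*√30/5)/3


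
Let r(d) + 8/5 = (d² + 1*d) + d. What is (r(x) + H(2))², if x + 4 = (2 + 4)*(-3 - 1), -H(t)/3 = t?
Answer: 12974404/25 ≈ 5.1898e+5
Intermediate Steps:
H(t) = -3*t
x = -28 (x = -4 + (2 + 4)*(-3 - 1) = -4 + 6*(-4) = -4 - 24 = -28)
r(d) = -8/5 + d² + 2*d (r(d) = -8/5 + ((d² + 1*d) + d) = -8/5 + ((d² + d) + d) = -8/5 + ((d + d²) + d) = -8/5 + (d² + 2*d) = -8/5 + d² + 2*d)
(r(x) + H(2))² = ((-8/5 + (-28)² + 2*(-28)) - 3*2)² = ((-8/5 + 784 - 56) - 6)² = (3632/5 - 6)² = (3602/5)² = 12974404/25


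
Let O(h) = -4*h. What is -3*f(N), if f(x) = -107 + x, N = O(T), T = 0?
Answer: 321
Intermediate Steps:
N = 0 (N = -4*0 = 0)
-3*f(N) = -3*(-107 + 0) = -3*(-107) = 321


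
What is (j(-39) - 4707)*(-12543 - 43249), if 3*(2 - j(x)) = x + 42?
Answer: 262557152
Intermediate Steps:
j(x) = -12 - x/3 (j(x) = 2 - (x + 42)/3 = 2 - (42 + x)/3 = 2 + (-14 - x/3) = -12 - x/3)
(j(-39) - 4707)*(-12543 - 43249) = ((-12 - ⅓*(-39)) - 4707)*(-12543 - 43249) = ((-12 + 13) - 4707)*(-55792) = (1 - 4707)*(-55792) = -4706*(-55792) = 262557152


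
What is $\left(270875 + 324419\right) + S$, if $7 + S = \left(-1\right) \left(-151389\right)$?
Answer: $746676$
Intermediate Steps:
$S = 151382$ ($S = -7 - -151389 = -7 + 151389 = 151382$)
$\left(270875 + 324419\right) + S = \left(270875 + 324419\right) + 151382 = 595294 + 151382 = 746676$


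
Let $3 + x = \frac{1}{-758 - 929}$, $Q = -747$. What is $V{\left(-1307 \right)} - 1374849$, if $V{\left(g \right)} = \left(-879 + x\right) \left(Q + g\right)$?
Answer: $\frac{736848227}{1687} \approx 4.3678 \cdot 10^{5}$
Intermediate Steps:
$x = - \frac{5062}{1687}$ ($x = -3 + \frac{1}{-758 - 929} = -3 + \frac{1}{-1687} = -3 - \frac{1}{1687} = - \frac{5062}{1687} \approx -3.0006$)
$V{\left(g \right)} = \frac{1111487445}{1687} - \frac{1487935 g}{1687}$ ($V{\left(g \right)} = \left(-879 - \frac{5062}{1687}\right) \left(-747 + g\right) = - \frac{1487935 \left(-747 + g\right)}{1687} = \frac{1111487445}{1687} - \frac{1487935 g}{1687}$)
$V{\left(-1307 \right)} - 1374849 = \left(\frac{1111487445}{1687} - - \frac{1944731045}{1687}\right) - 1374849 = \left(\frac{1111487445}{1687} + \frac{1944731045}{1687}\right) - 1374849 = \frac{3056218490}{1687} - 1374849 = \frac{736848227}{1687}$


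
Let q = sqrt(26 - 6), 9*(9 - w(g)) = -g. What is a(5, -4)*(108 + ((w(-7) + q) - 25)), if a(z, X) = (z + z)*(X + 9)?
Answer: 41050/9 + 100*sqrt(5) ≈ 4784.7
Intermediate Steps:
w(g) = 9 + g/9 (w(g) = 9 - (-1)*g/9 = 9 + g/9)
a(z, X) = 2*z*(9 + X) (a(z, X) = (2*z)*(9 + X) = 2*z*(9 + X))
q = 2*sqrt(5) (q = sqrt(20) = 2*sqrt(5) ≈ 4.4721)
a(5, -4)*(108 + ((w(-7) + q) - 25)) = (2*5*(9 - 4))*(108 + (((9 + (1/9)*(-7)) + 2*sqrt(5)) - 25)) = (2*5*5)*(108 + (((9 - 7/9) + 2*sqrt(5)) - 25)) = 50*(108 + ((74/9 + 2*sqrt(5)) - 25)) = 50*(108 + (-151/9 + 2*sqrt(5))) = 50*(821/9 + 2*sqrt(5)) = 41050/9 + 100*sqrt(5)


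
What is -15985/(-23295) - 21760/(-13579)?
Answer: 144791903/63264561 ≈ 2.2887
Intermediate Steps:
-15985/(-23295) - 21760/(-13579) = -15985*(-1/23295) - 21760*(-1/13579) = 3197/4659 + 21760/13579 = 144791903/63264561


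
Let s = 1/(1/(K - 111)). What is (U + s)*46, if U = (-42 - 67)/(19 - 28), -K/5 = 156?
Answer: -363860/9 ≈ -40429.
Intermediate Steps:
K = -780 (K = -5*156 = -780)
U = 109/9 (U = -109/(-9) = -109*(-⅑) = 109/9 ≈ 12.111)
s = -891 (s = 1/(1/(-780 - 111)) = 1/(1/(-891)) = 1/(-1/891) = -891)
(U + s)*46 = (109/9 - 891)*46 = -7910/9*46 = -363860/9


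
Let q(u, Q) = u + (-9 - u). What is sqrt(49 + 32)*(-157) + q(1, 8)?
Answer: -1422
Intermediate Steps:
q(u, Q) = -9
sqrt(49 + 32)*(-157) + q(1, 8) = sqrt(49 + 32)*(-157) - 9 = sqrt(81)*(-157) - 9 = 9*(-157) - 9 = -1413 - 9 = -1422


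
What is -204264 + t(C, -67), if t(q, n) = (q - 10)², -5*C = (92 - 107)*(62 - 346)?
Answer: 538780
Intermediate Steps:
C = -852 (C = -(92 - 107)*(62 - 346)/5 = -(-3)*(-284) = -⅕*4260 = -852)
t(q, n) = (-10 + q)²
-204264 + t(C, -67) = -204264 + (-10 - 852)² = -204264 + (-862)² = -204264 + 743044 = 538780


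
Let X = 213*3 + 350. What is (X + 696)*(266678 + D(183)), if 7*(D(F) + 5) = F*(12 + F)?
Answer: 3205537260/7 ≈ 4.5793e+8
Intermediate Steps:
D(F) = -5 + F*(12 + F)/7 (D(F) = -5 + (F*(12 + F))/7 = -5 + F*(12 + F)/7)
X = 989 (X = 639 + 350 = 989)
(X + 696)*(266678 + D(183)) = (989 + 696)*(266678 + (-5 + (1/7)*183**2 + (12/7)*183)) = 1685*(266678 + (-5 + (1/7)*33489 + 2196/7)) = 1685*(266678 + (-5 + 33489/7 + 2196/7)) = 1685*(266678 + 35650/7) = 1685*(1902396/7) = 3205537260/7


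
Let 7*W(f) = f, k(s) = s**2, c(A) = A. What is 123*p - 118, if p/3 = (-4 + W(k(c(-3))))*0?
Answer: -118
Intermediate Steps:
W(f) = f/7
p = 0 (p = 3*((-4 + (1/7)*(-3)**2)*0) = 3*((-4 + (1/7)*9)*0) = 3*((-4 + 9/7)*0) = 3*(-19/7*0) = 3*0 = 0)
123*p - 118 = 123*0 - 118 = 0 - 118 = -118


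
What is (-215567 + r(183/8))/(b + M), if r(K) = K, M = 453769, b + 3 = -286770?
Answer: -1724353/1335968 ≈ -1.2907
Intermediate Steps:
b = -286773 (b = -3 - 286770 = -286773)
(-215567 + r(183/8))/(b + M) = (-215567 + 183/8)/(-286773 + 453769) = (-215567 + 183*(⅛))/166996 = (-215567 + 183/8)*(1/166996) = -1724353/8*1/166996 = -1724353/1335968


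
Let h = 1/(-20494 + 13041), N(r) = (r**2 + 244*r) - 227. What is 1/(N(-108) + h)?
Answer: -7453/111161496 ≈ -6.7047e-5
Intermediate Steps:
N(r) = -227 + r**2 + 244*r
h = -1/7453 (h = 1/(-7453) = -1/7453 ≈ -0.00013417)
1/(N(-108) + h) = 1/((-227 + (-108)**2 + 244*(-108)) - 1/7453) = 1/((-227 + 11664 - 26352) - 1/7453) = 1/(-14915 - 1/7453) = 1/(-111161496/7453) = -7453/111161496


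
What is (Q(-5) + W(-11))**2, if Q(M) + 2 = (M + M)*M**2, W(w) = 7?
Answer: 60025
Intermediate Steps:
Q(M) = -2 + 2*M**3 (Q(M) = -2 + (M + M)*M**2 = -2 + (2*M)*M**2 = -2 + 2*M**3)
(Q(-5) + W(-11))**2 = ((-2 + 2*(-5)**3) + 7)**2 = ((-2 + 2*(-125)) + 7)**2 = ((-2 - 250) + 7)**2 = (-252 + 7)**2 = (-245)**2 = 60025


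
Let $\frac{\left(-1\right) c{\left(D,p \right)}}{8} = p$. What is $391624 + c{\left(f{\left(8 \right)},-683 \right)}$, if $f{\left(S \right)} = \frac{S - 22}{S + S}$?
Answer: $397088$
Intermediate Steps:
$f{\left(S \right)} = \frac{-22 + S}{2 S}$
$c{\left(D,p \right)} = - 8 p$
$391624 + c{\left(f{\left(8 \right)},-683 \right)} = 391624 - -5464 = 391624 + 5464 = 397088$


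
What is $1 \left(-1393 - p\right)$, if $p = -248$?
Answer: $-1145$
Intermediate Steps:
$1 \left(-1393 - p\right) = 1 \left(-1393 - -248\right) = 1 \left(-1393 + 248\right) = 1 \left(-1145\right) = -1145$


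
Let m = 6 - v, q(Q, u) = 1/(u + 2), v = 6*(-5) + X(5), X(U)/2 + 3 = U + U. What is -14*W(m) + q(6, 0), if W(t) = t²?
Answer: -13551/2 ≈ -6775.5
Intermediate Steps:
X(U) = -6 + 4*U (X(U) = -6 + 2*(U + U) = -6 + 2*(2*U) = -6 + 4*U)
v = -16 (v = 6*(-5) + (-6 + 4*5) = -30 + (-6 + 20) = -30 + 14 = -16)
q(Q, u) = 1/(2 + u)
m = 22 (m = 6 - 1*(-16) = 6 + 16 = 22)
-14*W(m) + q(6, 0) = -14*22² + 1/(2 + 0) = -14*484 + 1/2 = -6776 + ½ = -13551/2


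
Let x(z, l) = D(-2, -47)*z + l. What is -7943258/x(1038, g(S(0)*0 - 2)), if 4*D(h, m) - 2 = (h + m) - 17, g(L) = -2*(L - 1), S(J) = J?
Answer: 3971629/8301 ≈ 478.45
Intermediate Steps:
g(L) = 2 - 2*L (g(L) = -2*(-1 + L) = 2 - 2*L)
D(h, m) = -15/4 + h/4 + m/4 (D(h, m) = ½ + ((h + m) - 17)/4 = ½ + (-17 + h + m)/4 = ½ + (-17/4 + h/4 + m/4) = -15/4 + h/4 + m/4)
x(z, l) = l - 16*z (x(z, l) = (-15/4 + (¼)*(-2) + (¼)*(-47))*z + l = (-15/4 - ½ - 47/4)*z + l = -16*z + l = l - 16*z)
-7943258/x(1038, g(S(0)*0 - 2)) = -7943258/((2 - 2*(0*0 - 2)) - 16*1038) = -7943258/((2 - 2*(0 - 2)) - 16608) = -7943258/((2 - 2*(-2)) - 16608) = -7943258/((2 + 4) - 16608) = -7943258/(6 - 16608) = -7943258/(-16602) = -7943258*(-1/16602) = 3971629/8301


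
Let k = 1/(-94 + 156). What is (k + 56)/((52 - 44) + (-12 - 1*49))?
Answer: -3473/3286 ≈ -1.0569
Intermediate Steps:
k = 1/62 ≈ 0.016129
(k + 56)/((52 - 44) + (-12 - 1*49)) = (1/62 + 56)/((52 - 44) + (-12 - 1*49)) = (3473/62)/(8 + (-12 - 49)) = (3473/62)/(8 - 61) = (3473/62)/(-53) = -1/53*3473/62 = -3473/3286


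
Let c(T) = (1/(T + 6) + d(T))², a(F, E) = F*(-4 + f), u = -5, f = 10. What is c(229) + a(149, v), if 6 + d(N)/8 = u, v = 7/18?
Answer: 476992191/55225 ≈ 8637.3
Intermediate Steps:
v = 7/18 (v = 7*(1/18) = 7/18 ≈ 0.38889)
d(N) = -88 (d(N) = -48 + 8*(-5) = -48 - 40 = -88)
a(F, E) = 6*F (a(F, E) = F*(-4 + 10) = F*6 = 6*F)
c(T) = (-88 + 1/(6 + T))² (c(T) = (1/(T + 6) - 88)² = (1/(6 + T) - 88)² = (-88 + 1/(6 + T))²)
c(229) + a(149, v) = (527 + 88*229)²/(6 + 229)² + 6*149 = (527 + 20152)²/235² + 894 = (1/55225)*20679² + 894 = (1/55225)*427621041 + 894 = 427621041/55225 + 894 = 476992191/55225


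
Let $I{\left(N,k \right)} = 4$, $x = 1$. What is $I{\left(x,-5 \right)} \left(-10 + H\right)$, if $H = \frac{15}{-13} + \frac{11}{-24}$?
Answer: $- \frac{3623}{78} \approx -46.449$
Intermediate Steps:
$H = - \frac{503}{312}$ ($H = 15 \left(- \frac{1}{13}\right) + 11 \left(- \frac{1}{24}\right) = - \frac{15}{13} - \frac{11}{24} = - \frac{503}{312} \approx -1.6122$)
$I{\left(x,-5 \right)} \left(-10 + H\right) = 4 \left(-10 - \frac{503}{312}\right) = 4 \left(- \frac{3623}{312}\right) = - \frac{3623}{78}$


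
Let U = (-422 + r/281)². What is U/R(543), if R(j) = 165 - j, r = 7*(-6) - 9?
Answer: -14073788689/29847258 ≈ -471.53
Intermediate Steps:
r = -51 (r = -42 - 9 = -51)
U = 14073788689/78961 (U = (-422 - 51/281)² = (-118633/281)² = 14073788689/78961 ≈ 1.7824e+5)
U/R(543) = 14073788689/(78961*(165 - 1*543)) = 14073788689/(78961*(165 - 543)) = (14073788689/78961)/(-378) = (14073788689/78961)*(-1/378) = -14073788689/29847258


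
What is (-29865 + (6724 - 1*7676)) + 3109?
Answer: -27708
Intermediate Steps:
(-29865 + (6724 - 1*7676)) + 3109 = (-29865 + (6724 - 7676)) + 3109 = (-29865 - 952) + 3109 = -30817 + 3109 = -27708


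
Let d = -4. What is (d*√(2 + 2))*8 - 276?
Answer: -340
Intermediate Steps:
(d*√(2 + 2))*8 - 276 = -4*√(2 + 2)*8 - 276 = -4*√4*8 - 276 = -4*2*8 - 276 = -8*8 - 276 = -64 - 276 = -340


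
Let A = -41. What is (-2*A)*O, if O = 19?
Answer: 1558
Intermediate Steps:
(-2*A)*O = -2*(-41)*19 = 82*19 = 1558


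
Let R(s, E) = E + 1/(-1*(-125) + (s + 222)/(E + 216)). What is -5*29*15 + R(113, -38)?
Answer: -49980427/22585 ≈ -2213.0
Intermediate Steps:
R(s, E) = E + 1/(125 + (222 + s)/(216 + E))
-5*29*15 + R(113, -38) = -5*29*15 + (216 + 125*(-38)² + 27223*(-38) - 38*113)/(27222 + 113 + 125*(-38)) = -145*15 + (216 + 125*1444 - 1034474 - 4294)/(27222 + 113 - 4750) = -2175 + (216 + 180500 - 1034474 - 4294)/22585 = -2175 + (1/22585)*(-858052) = -2175 - 858052/22585 = -49980427/22585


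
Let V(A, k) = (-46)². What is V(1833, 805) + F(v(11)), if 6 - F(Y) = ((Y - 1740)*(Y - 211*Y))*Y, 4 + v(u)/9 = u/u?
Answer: -270507908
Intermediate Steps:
v(u) = -27 (v(u) = -36 + 9*(u/u) = -36 + 9*1 = -36 + 9 = -27)
V(A, k) = 2116
F(Y) = 6 + 210*Y²*(-1740 + Y) (F(Y) = 6 - (Y - 1740)*(Y - 211*Y)*Y = 6 - (-1740 + Y)*(-210*Y)*Y = 6 - (-210*Y*(-1740 + Y))*Y = 6 - (-210)*Y²*(-1740 + Y) = 6 + 210*Y²*(-1740 + Y))
V(1833, 805) + F(v(11)) = 2116 + (6 - 365400*(-27)² + 210*(-27)³) = 2116 + (6 - 365400*729 + 210*(-19683)) = 2116 + (6 - 266376600 - 4133430) = 2116 - 270510024 = -270507908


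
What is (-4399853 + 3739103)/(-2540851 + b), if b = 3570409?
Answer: -110125/171593 ≈ -0.64178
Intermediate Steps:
(-4399853 + 3739103)/(-2540851 + b) = (-4399853 + 3739103)/(-2540851 + 3570409) = -660750/1029558 = -660750*1/1029558 = -110125/171593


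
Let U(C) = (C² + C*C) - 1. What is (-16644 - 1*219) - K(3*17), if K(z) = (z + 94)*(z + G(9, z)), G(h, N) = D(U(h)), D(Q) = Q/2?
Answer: -71861/2 ≈ -35931.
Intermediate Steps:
U(C) = -1 + 2*C² (U(C) = (C² + C²) - 1 = 2*C² - 1 = -1 + 2*C²)
D(Q) = Q/2 (D(Q) = Q*(½) = Q/2)
G(h, N) = -½ + h² (G(h, N) = (-1 + 2*h²)/2 = -½ + h²)
K(z) = (94 + z)*(161/2 + z) (K(z) = (z + 94)*(z + (-½ + 9²)) = (94 + z)*(z + (-½ + 81)) = (94 + z)*(z + 161/2) = (94 + z)*(161/2 + z))
(-16644 - 1*219) - K(3*17) = (-16644 - 1*219) - (7567 + (3*17)² + 349*(3*17)/2) = (-16644 - 219) - (7567 + 51² + (349/2)*51) = -16863 - (7567 + 2601 + 17799/2) = -16863 - 1*38135/2 = -16863 - 38135/2 = -71861/2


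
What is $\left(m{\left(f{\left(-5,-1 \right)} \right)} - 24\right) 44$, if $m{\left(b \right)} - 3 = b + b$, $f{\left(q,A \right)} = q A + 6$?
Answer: $44$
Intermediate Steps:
$f{\left(q,A \right)} = 6 + A q$ ($f{\left(q,A \right)} = A q + 6 = 6 + A q$)
$m{\left(b \right)} = 3 + 2 b$ ($m{\left(b \right)} = 3 + \left(b + b\right) = 3 + 2 b$)
$\left(m{\left(f{\left(-5,-1 \right)} \right)} - 24\right) 44 = \left(\left(3 + 2 \left(6 - -5\right)\right) - 24\right) 44 = \left(\left(3 + 2 \left(6 + 5\right)\right) - 24\right) 44 = \left(\left(3 + 2 \cdot 11\right) - 24\right) 44 = \left(\left(3 + 22\right) - 24\right) 44 = \left(25 - 24\right) 44 = 1 \cdot 44 = 44$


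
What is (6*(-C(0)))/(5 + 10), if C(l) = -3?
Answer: 6/5 ≈ 1.2000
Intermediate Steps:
(6*(-C(0)))/(5 + 10) = (6*(-1*(-3)))/(5 + 10) = (6*3)/15 = 18*(1/15) = 6/5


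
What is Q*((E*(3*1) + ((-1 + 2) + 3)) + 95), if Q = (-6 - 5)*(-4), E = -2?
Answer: 4092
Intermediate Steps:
Q = 44 (Q = -11*(-4) = 44)
Q*((E*(3*1) + ((-1 + 2) + 3)) + 95) = 44*((-6 + ((-1 + 2) + 3)) + 95) = 44*((-2*3 + (1 + 3)) + 95) = 44*((-6 + 4) + 95) = 44*(-2 + 95) = 44*93 = 4092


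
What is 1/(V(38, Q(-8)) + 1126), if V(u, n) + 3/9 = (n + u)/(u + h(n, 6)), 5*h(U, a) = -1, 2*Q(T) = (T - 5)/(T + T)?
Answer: 6048/6814177 ≈ 0.00088756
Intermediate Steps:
Q(T) = (-5 + T)/(4*T) (Q(T) = ((T - 5)/(T + T))/2 = ((-5 + T)/((2*T)))/2 = ((-5 + T)*(1/(2*T)))/2 = ((-5 + T)/(2*T))/2 = (-5 + T)/(4*T))
h(U, a) = -⅕ (h(U, a) = (⅕)*(-1) = -⅕)
V(u, n) = -⅓ + (n + u)/(-⅕ + u) (V(u, n) = -⅓ + (n + u)/(u - ⅕) = -⅓ + (n + u)/(-⅕ + u))
1/(V(38, Q(-8)) + 1126) = 1/((1 + 10*38 + 15*((¼)*(-5 - 8)/(-8)))/(3*(-1 + 5*38)) + 1126) = 1/((1 + 380 + 15*((¼)*(-⅛)*(-13)))/(3*(-1 + 190)) + 1126) = 1/((⅓)*(1 + 380 + 15*(13/32))/189 + 1126) = 1/((⅓)*(1/189)*(1 + 380 + 195/32) + 1126) = 1/((⅓)*(1/189)*(12387/32) + 1126) = 1/(4129/6048 + 1126) = 1/(6814177/6048) = 6048/6814177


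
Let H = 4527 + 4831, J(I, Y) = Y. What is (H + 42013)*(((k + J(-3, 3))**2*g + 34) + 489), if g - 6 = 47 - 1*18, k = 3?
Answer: 91594493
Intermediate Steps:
H = 9358
g = 35 (g = 6 + (47 - 1*18) = 6 + (47 - 18) = 6 + 29 = 35)
(H + 42013)*(((k + J(-3, 3))**2*g + 34) + 489) = (9358 + 42013)*(((3 + 3)**2*35 + 34) + 489) = 51371*((6**2*35 + 34) + 489) = 51371*((36*35 + 34) + 489) = 51371*((1260 + 34) + 489) = 51371*(1294 + 489) = 51371*1783 = 91594493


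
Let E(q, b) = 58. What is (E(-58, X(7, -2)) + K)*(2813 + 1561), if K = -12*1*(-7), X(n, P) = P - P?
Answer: 621108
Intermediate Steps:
X(n, P) = 0
K = 84 (K = -12*(-7) = 84)
(E(-58, X(7, -2)) + K)*(2813 + 1561) = (58 + 84)*(2813 + 1561) = 142*4374 = 621108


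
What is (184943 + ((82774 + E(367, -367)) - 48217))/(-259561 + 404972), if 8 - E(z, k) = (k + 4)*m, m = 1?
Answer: 219871/145411 ≈ 1.5121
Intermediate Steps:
E(z, k) = 4 - k (E(z, k) = 8 - (k + 4) = 8 - (4 + k) = 8 + (-4 - k) = 4 - k)
(184943 + ((82774 + E(367, -367)) - 48217))/(-259561 + 404972) = (184943 + ((82774 + (4 - 1*(-367))) - 48217))/(-259561 + 404972) = (184943 + ((82774 + (4 + 367)) - 48217))/145411 = (184943 + ((82774 + 371) - 48217))*(1/145411) = (184943 + (83145 - 48217))*(1/145411) = (184943 + 34928)*(1/145411) = 219871*(1/145411) = 219871/145411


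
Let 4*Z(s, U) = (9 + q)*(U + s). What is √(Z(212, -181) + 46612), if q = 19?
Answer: √46829 ≈ 216.40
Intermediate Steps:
Z(s, U) = 7*U + 7*s (Z(s, U) = ((9 + 19)*(U + s))/4 = (28*(U + s))/4 = (28*U + 28*s)/4 = 7*U + 7*s)
√(Z(212, -181) + 46612) = √((7*(-181) + 7*212) + 46612) = √((-1267 + 1484) + 46612) = √(217 + 46612) = √46829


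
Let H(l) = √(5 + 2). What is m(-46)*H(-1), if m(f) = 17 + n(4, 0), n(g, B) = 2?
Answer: 19*√7 ≈ 50.269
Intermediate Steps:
H(l) = √7
m(f) = 19 (m(f) = 17 + 2 = 19)
m(-46)*H(-1) = 19*√7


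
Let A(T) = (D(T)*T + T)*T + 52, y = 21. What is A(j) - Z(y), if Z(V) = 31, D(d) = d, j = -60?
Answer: -212379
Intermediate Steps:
A(T) = 52 + T*(T + T²) (A(T) = (T*T + T)*T + 52 = (T² + T)*T + 52 = (T + T²)*T + 52 = T*(T + T²) + 52 = 52 + T*(T + T²))
A(j) - Z(y) = (52 + (-60)² + (-60)³) - 1*31 = (52 + 3600 - 216000) - 31 = -212348 - 31 = -212379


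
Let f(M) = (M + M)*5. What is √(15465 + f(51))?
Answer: 15*√71 ≈ 126.39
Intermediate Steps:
f(M) = 10*M (f(M) = (2*M)*5 = 10*M)
√(15465 + f(51)) = √(15465 + 10*51) = √(15465 + 510) = √15975 = 15*√71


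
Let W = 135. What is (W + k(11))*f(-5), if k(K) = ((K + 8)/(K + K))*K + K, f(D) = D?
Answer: -1555/2 ≈ -777.50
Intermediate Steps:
k(K) = 4 + 3*K/2 (k(K) = ((8 + K)/((2*K)))*K + K = ((8 + K)*(1/(2*K)))*K + K = ((8 + K)/(2*K))*K + K = (4 + K/2) + K = 4 + 3*K/2)
(W + k(11))*f(-5) = (135 + (4 + (3/2)*11))*(-5) = (135 + (4 + 33/2))*(-5) = (135 + 41/2)*(-5) = (311/2)*(-5) = -1555/2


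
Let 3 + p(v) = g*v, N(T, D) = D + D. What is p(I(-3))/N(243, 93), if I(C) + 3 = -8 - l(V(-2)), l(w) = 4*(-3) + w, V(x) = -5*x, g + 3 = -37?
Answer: 119/62 ≈ 1.9194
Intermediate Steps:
g = -40 (g = -3 - 37 = -40)
N(T, D) = 2*D
l(w) = -12 + w
I(C) = -9 (I(C) = -3 + (-8 - (-12 - 5*(-2))) = -3 + (-8 - (-12 + 10)) = -3 + (-8 - 1*(-2)) = -3 + (-8 + 2) = -3 - 6 = -9)
p(v) = -3 - 40*v
p(I(-3))/N(243, 93) = (-3 - 40*(-9))/((2*93)) = (-3 + 360)/186 = 357*(1/186) = 119/62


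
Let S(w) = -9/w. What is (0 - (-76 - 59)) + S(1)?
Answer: 126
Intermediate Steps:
(0 - (-76 - 59)) + S(1) = (0 - (-76 - 59)) - 9/1 = (0 - 1*(-135)) - 9*1 = (0 + 135) - 9 = 135 - 9 = 126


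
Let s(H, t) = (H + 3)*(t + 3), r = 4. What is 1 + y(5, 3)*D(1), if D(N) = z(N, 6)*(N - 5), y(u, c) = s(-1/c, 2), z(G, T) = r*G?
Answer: -637/3 ≈ -212.33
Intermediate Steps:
s(H, t) = (3 + H)*(3 + t)
z(G, T) = 4*G
y(u, c) = 15 - 5/c (y(u, c) = 9 + 3*(-1/c) + 3*2 - 1/c*2 = 9 - 3/c + 6 - 2/c = 15 - 5/c)
D(N) = 4*N*(-5 + N) (D(N) = (4*N)*(N - 5) = (4*N)*(-5 + N) = 4*N*(-5 + N))
1 + y(5, 3)*D(1) = 1 + (15 - 5/3)*(4*1*(-5 + 1)) = 1 + (15 - 5*1/3)*(4*1*(-4)) = 1 + (15 - 5/3)*(-16) = 1 + (40/3)*(-16) = 1 - 640/3 = -637/3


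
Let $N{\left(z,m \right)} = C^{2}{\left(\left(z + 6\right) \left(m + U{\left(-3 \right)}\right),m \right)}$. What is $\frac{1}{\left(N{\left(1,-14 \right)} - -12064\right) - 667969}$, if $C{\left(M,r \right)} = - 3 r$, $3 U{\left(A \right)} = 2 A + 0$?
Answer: $- \frac{1}{654141} \approx -1.5287 \cdot 10^{-6}$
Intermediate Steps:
$U{\left(A \right)} = \frac{2 A}{3}$ ($U{\left(A \right)} = \frac{2 A + 0}{3} = \frac{2 A}{3}$)
$N{\left(z,m \right)} = 9 m^{2}$ ($N{\left(z,m \right)} = \left(- 3 m\right)^{2} = 9 m^{2}$)
$\frac{1}{\left(N{\left(1,-14 \right)} - -12064\right) - 667969} = \frac{1}{\left(9 \left(-14\right)^{2} - -12064\right) - 667969} = \frac{1}{\left(9 \cdot 196 + 12064\right) - 667969} = \frac{1}{\left(1764 + 12064\right) - 667969} = \frac{1}{13828 - 667969} = \frac{1}{-654141} = - \frac{1}{654141}$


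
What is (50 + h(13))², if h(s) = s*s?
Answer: 47961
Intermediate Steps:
h(s) = s²
(50 + h(13))² = (50 + 13²)² = (50 + 169)² = 219² = 47961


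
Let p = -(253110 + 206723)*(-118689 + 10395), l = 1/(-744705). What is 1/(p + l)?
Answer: 744705/37084190241293909 ≈ 2.0081e-11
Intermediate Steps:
l = -1/744705 ≈ -1.3428e-6
p = 49797154902 (p = -459833*(-108294) = -1*(-49797154902) = 49797154902)
1/(p + l) = 1/(49797154902 - 1/744705) = 1/(37084190241293909/744705) = 744705/37084190241293909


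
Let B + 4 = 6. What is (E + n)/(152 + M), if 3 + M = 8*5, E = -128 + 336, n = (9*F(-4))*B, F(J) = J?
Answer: 136/189 ≈ 0.71958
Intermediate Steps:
B = 2 (B = -4 + 6 = 2)
n = -72 (n = (9*(-4))*2 = -36*2 = -72)
E = 208
M = 37 (M = -3 + 8*5 = -3 + 40 = 37)
(E + n)/(152 + M) = (208 - 72)/(152 + 37) = 136/189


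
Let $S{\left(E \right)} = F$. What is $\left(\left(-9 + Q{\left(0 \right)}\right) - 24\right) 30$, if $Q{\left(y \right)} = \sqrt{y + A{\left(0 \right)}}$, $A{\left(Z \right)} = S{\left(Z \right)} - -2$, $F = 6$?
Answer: $-990 + 60 \sqrt{2} \approx -905.15$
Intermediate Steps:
$S{\left(E \right)} = 6$
$A{\left(Z \right)} = 8$ ($A{\left(Z \right)} = 6 - -2 = 6 + 2 = 8$)
$Q{\left(y \right)} = \sqrt{8 + y}$ ($Q{\left(y \right)} = \sqrt{y + 8} = \sqrt{8 + y}$)
$\left(\left(-9 + Q{\left(0 \right)}\right) - 24\right) 30 = \left(\left(-9 + \sqrt{8 + 0}\right) - 24\right) 30 = \left(\left(-9 + \sqrt{8}\right) - 24\right) 30 = \left(\left(-9 + 2 \sqrt{2}\right) - 24\right) 30 = \left(-33 + 2 \sqrt{2}\right) 30 = -990 + 60 \sqrt{2}$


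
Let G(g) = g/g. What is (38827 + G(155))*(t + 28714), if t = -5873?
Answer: 886870348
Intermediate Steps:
G(g) = 1
(38827 + G(155))*(t + 28714) = (38827 + 1)*(-5873 + 28714) = 38828*22841 = 886870348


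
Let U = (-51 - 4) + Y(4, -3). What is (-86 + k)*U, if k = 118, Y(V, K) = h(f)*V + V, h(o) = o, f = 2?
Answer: -1376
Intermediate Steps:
Y(V, K) = 3*V (Y(V, K) = 2*V + V = 3*V)
U = -43 (U = (-51 - 4) + 3*4 = -55 + 12 = -43)
(-86 + k)*U = (-86 + 118)*(-43) = 32*(-43) = -1376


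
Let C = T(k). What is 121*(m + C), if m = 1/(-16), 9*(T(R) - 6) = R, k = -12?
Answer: 26741/48 ≈ 557.10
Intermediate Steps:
T(R) = 6 + R/9
m = -1/16 ≈ -0.062500
C = 14/3 (C = 6 + (⅑)*(-12) = 6 - 4/3 = 14/3 ≈ 4.6667)
121*(m + C) = 121*(-1/16 + 14/3) = 121*(221/48) = 26741/48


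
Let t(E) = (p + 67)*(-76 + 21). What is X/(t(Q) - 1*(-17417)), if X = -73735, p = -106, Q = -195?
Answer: -73735/19562 ≈ -3.7693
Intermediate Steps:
t(E) = 2145 (t(E) = (-106 + 67)*(-76 + 21) = -39*(-55) = 2145)
X/(t(Q) - 1*(-17417)) = -73735/(2145 - 1*(-17417)) = -73735/(2145 + 17417) = -73735/19562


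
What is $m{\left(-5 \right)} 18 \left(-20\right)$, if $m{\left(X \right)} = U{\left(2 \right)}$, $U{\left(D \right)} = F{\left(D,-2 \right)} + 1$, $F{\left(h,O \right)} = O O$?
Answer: $-1800$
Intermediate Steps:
$F{\left(h,O \right)} = O^{2}$
$U{\left(D \right)} = 5$ ($U{\left(D \right)} = \left(-2\right)^{2} + 1 = 4 + 1 = 5$)
$m{\left(X \right)} = 5$
$m{\left(-5 \right)} 18 \left(-20\right) = 5 \cdot 18 \left(-20\right) = 90 \left(-20\right) = -1800$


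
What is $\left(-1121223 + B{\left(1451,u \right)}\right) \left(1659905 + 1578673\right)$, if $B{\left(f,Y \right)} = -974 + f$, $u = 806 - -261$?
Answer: $-3629623339188$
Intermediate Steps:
$u = 1067$ ($u = 806 + 261 = 1067$)
$\left(-1121223 + B{\left(1451,u \right)}\right) \left(1659905 + 1578673\right) = \left(-1121223 + \left(-974 + 1451\right)\right) \left(1659905 + 1578673\right) = \left(-1121223 + 477\right) 3238578 = \left(-1120746\right) 3238578 = -3629623339188$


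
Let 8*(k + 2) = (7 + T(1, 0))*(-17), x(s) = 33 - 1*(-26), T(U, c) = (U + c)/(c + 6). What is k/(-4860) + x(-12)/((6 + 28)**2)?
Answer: 3679883/67417920 ≈ 0.054583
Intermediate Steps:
T(U, c) = (U + c)/(6 + c)
x(s) = 59 (x(s) = 33 + 26 = 59)
k = -827/48 (k = -2 + ((7 + (1 + 0)/(6 + 0))*(-17))/8 = -2 + ((7 + 1/6)*(-17))/8 = -2 + ((43/6)*(-17))/8 = -2 + (1/8)*(-731/6) = -2 - 731/48 = -827/48 ≈ -17.229)
k/(-4860) + x(-12)/((6 + 28)**2) = -827/48/(-4860) + 59/((6 + 28)**2) = -827/48*(-1/4860) + 59/(34**2) = 827/233280 + 59/1156 = 3679883/67417920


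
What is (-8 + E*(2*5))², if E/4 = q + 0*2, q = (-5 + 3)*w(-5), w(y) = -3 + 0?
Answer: 53824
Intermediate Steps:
w(y) = -3
q = 6 (q = (-5 + 3)*(-3) = -2*(-3) = 6)
E = 24 (E = 4*(6 + 0*2) = 4*(6 + 0) = 4*6 = 24)
(-8 + E*(2*5))² = (-8 + 24*(2*5))² = (-8 + 24*10)² = (-8 + 240)² = 232² = 53824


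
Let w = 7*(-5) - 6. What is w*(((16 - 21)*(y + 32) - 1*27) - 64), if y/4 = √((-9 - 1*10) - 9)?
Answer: 10291 + 1640*I*√7 ≈ 10291.0 + 4339.0*I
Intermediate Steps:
w = -41 (w = -35 - 6 = -41)
y = 8*I*√7 (y = 4*√((-9 - 1*10) - 9) = 4*√((-9 - 10) - 9) = 4*√(-19 - 9) = 4*√(-28) = 4*(2*I*√7) = 8*I*√7 ≈ 21.166*I)
w*(((16 - 21)*(y + 32) - 1*27) - 64) = -41*(((16 - 21)*(8*I*√7 + 32) - 1*27) - 64) = -41*((-5*(32 + 8*I*√7) - 27) - 64) = -41*(((-160 - 40*I*√7) - 27) - 64) = -41*((-187 - 40*I*√7) - 64) = -41*(-251 - 40*I*√7) = 10291 + 1640*I*√7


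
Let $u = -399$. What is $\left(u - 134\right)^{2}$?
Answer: $284089$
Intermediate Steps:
$\left(u - 134\right)^{2} = \left(-399 - 134\right)^{2} = \left(-533\right)^{2} = 284089$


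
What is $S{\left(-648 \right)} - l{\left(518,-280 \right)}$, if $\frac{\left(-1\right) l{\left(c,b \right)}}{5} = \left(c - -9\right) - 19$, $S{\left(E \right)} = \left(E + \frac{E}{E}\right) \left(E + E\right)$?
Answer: $841052$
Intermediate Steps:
$S{\left(E \right)} = 2 E \left(1 + E\right)$ ($S{\left(E \right)} = \left(E + 1\right) 2 E = \left(1 + E\right) 2 E = 2 E \left(1 + E\right)$)
$l{\left(c,b \right)} = 50 - 5 c$ ($l{\left(c,b \right)} = - 5 \left(\left(c - -9\right) - 19\right) = - 5 \left(\left(c + 9\right) - 19\right) = - 5 \left(\left(9 + c\right) - 19\right) = - 5 \left(-10 + c\right) = 50 - 5 c$)
$S{\left(-648 \right)} - l{\left(518,-280 \right)} = 2 \left(-648\right) \left(1 - 648\right) - \left(50 - 2590\right) = 2 \left(-648\right) \left(-647\right) - \left(50 - 2590\right) = 838512 - -2540 = 838512 + 2540 = 841052$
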